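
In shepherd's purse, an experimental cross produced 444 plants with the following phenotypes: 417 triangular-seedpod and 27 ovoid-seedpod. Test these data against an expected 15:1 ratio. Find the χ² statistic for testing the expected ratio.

0.022

Total ratio parts = 16. Expected numbers out of 444:
  triangular-seedpod: 444 × 15/16 = 416.25
  ovoid-seedpod: 444 × 1/16 = 27.75
χ² = Σ (O − E)² / E
  triangular-seedpod: (417 − 416.25)² / 416.25 = 0.0014
  ovoid-seedpod: (27 − 27.75)² / 27.75 = 0.0203
χ² = 0.0014 + 0.0203 = 0.0217 ≈ 0.022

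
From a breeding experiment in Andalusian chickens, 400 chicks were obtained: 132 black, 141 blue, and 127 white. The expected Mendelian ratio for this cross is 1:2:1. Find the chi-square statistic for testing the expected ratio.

34.935

Under the 1:2:1 hypothesis (Σ ratio = 4, N = 400):
  black: 400 × 1/4 = 100
  blue: 400 × 2/4 = 200
  white: 400 × 1/4 = 100
χ² = Σ (O − E)² / E
  black: (132 − 100)² / 100 = 10.2400
  blue: (141 − 200)² / 200 = 17.4050
  white: (127 − 100)² / 100 = 7.2900
χ² = 10.2400 + 17.4050 + 7.2900 = 34.935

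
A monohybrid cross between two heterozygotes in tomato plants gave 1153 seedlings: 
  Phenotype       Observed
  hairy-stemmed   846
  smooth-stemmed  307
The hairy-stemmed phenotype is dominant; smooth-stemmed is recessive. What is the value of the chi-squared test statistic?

1.626

For a monohybrid cross between heterozygotes with complete dominance, the expected phenotypic ratio is 3:1.
Under the 3:1 hypothesis (Σ ratio = 4, N = 1153):
  hairy-stemmed: 1153 × 3/4 = 864.75
  smooth-stemmed: 1153 × 1/4 = 288.25
χ² = Σ (O − E)² / E
  hairy-stemmed: (846 − 864.75)² / 864.75 = 0.4065
  smooth-stemmed: (307 − 288.25)² / 288.25 = 1.2196
χ² = 0.4065 + 1.2196 = 1.6261 ≈ 1.626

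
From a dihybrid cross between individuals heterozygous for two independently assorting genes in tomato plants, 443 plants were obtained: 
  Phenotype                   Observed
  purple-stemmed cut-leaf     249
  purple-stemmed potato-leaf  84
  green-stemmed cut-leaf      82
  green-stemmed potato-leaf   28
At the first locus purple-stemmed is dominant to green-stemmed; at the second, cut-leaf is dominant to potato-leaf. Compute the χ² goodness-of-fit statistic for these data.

A dihybrid F₂ with independent assortment and complete dominance at both loci gives a 9:3:3:1 phenotypic ratio.
Total ratio parts = 16. Expected numbers out of 443:
  purple-stemmed cut-leaf: 443 × 9/16 = 249.1875
  purple-stemmed potato-leaf: 443 × 3/16 = 83.0625
  green-stemmed cut-leaf: 443 × 3/16 = 83.0625
  green-stemmed potato-leaf: 443 × 1/16 = 27.6875
χ² = Σ (O − E)² / E
  purple-stemmed cut-leaf: (249 − 249.1875)² / 249.1875 = 0.0001
  purple-stemmed potato-leaf: (84 − 83.0625)² / 83.0625 = 0.0106
  green-stemmed cut-leaf: (82 − 83.0625)² / 83.0625 = 0.0136
  green-stemmed potato-leaf: (28 − 27.6875)² / 27.6875 = 0.0035
χ² = 0.0001 + 0.0106 + 0.0136 + 0.0035 = 0.0278 ≈ 0.028

0.028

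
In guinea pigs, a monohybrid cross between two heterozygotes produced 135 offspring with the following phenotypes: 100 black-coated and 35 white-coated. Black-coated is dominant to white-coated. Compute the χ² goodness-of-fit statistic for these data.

0.062

For a monohybrid cross between heterozygotes with complete dominance, the expected phenotypic ratio is 3:1.
The 3:1 ratio has 4 parts, so with N = 135 the expected counts are:
  black-coated: 135 × 3/4 = 101.25
  white-coated: 135 × 1/4 = 33.75
χ² = Σ (O − E)² / E
  black-coated: (100 − 101.25)² / 101.25 = 0.0154
  white-coated: (35 − 33.75)² / 33.75 = 0.0463
χ² = 0.0154 + 0.0463 = 0.0617 ≈ 0.062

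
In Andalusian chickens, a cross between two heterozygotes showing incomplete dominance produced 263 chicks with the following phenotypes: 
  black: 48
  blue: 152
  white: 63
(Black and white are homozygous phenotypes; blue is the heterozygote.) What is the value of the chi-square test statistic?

8.103

With incomplete dominance, a heterozygote × heterozygote cross gives a 1:2:1 phenotypic ratio.
The 1:2:1 ratio has 4 parts, so with N = 263 the expected counts are:
  black: 263 × 1/4 = 65.75
  blue: 263 × 2/4 = 131.5
  white: 263 × 1/4 = 65.75
χ² = Σ (O − E)² / E
  black: (48 − 65.75)² / 65.75 = 4.7918
  blue: (152 − 131.5)² / 131.5 = 3.1958
  white: (63 − 65.75)² / 65.75 = 0.1150
χ² = 4.7918 + 3.1958 + 0.1150 = 8.1026 ≈ 8.103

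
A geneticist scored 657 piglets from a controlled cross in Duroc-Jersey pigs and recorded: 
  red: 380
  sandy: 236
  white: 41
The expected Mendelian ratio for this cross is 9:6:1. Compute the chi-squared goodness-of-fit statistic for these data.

0.732

The 9:6:1 ratio has 16 parts, so with N = 657 the expected counts are:
  red: 657 × 9/16 = 369.5625
  sandy: 657 × 6/16 = 246.375
  white: 657 × 1/16 = 41.0625
χ² = Σ (O − E)² / E
  red: (380 − 369.5625)² / 369.5625 = 0.2948
  sandy: (236 − 246.375)² / 246.375 = 0.4369
  white: (41 − 41.0625)² / 41.0625 = 0.0001
χ² = 0.2948 + 0.4369 + 0.0001 = 0.7318 ≈ 0.732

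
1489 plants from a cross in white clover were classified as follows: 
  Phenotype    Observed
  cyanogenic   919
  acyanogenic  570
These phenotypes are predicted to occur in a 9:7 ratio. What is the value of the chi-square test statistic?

18.099

The 9:7 ratio has 16 parts, so with N = 1489 the expected counts are:
  cyanogenic: 1489 × 9/16 = 837.5625
  acyanogenic: 1489 × 7/16 = 651.4375
χ² = Σ (O − E)² / E
  cyanogenic: (919 − 837.5625)² / 837.5625 = 7.9183
  acyanogenic: (570 − 651.4375)² / 651.4375 = 10.1807
χ² = 7.9183 + 10.1807 = 18.099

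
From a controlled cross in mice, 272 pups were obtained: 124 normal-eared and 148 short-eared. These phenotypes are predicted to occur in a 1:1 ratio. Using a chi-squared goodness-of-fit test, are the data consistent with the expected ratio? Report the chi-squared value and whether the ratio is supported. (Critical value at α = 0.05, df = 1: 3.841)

Expected counts for N = 272 under a 1:1 ratio (total parts = 2):
  normal-eared: 272 × 1/2 = 136
  short-eared: 272 × 1/2 = 136
χ² = Σ (O − E)² / E
  normal-eared: (124 − 136)² / 136 = 1.0588
  short-eared: (148 − 136)² / 136 = 1.0588
χ² = 1.0588 + 1.0588 = 2.1176 ≈ 2.118
Degrees of freedom = 2 − 1 = 1; critical value at α = 0.05 is 3.841.
Since 2.118 < 3.841, we fail to reject the null hypothesis — the data are consistent with the 1:1 ratio.

2.118; consistent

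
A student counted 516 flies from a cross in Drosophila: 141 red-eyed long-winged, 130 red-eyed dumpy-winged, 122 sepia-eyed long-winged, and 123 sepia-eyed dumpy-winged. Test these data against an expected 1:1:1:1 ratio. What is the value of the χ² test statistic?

1.783

Expected counts for N = 516 under a 1:1:1:1 ratio (total parts = 4):
  red-eyed long-winged: 516 × 1/4 = 129
  red-eyed dumpy-winged: 516 × 1/4 = 129
  sepia-eyed long-winged: 516 × 1/4 = 129
  sepia-eyed dumpy-winged: 516 × 1/4 = 129
χ² = Σ (O − E)² / E
  red-eyed long-winged: (141 − 129)² / 129 = 1.1163
  red-eyed dumpy-winged: (130 − 129)² / 129 = 0.0078
  sepia-eyed long-winged: (122 − 129)² / 129 = 0.3798
  sepia-eyed dumpy-winged: (123 − 129)² / 129 = 0.2791
χ² = 1.1163 + 0.0078 + 0.3798 + 0.2791 = 1.783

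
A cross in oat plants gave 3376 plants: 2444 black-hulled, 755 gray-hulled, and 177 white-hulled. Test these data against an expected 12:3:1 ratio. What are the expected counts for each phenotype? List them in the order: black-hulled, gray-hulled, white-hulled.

Under the 12:3:1 hypothesis (Σ ratio = 16, N = 3376):
  black-hulled: 3376 × 12/16 = 2532
  gray-hulled: 3376 × 3/16 = 633
  white-hulled: 3376 × 1/16 = 211

2532, 633, 211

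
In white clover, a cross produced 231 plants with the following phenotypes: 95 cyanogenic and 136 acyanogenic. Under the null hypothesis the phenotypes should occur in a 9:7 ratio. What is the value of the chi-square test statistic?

Total ratio parts = 16. Expected numbers out of 231:
  cyanogenic: 231 × 9/16 = 129.9375
  acyanogenic: 231 × 7/16 = 101.0625
χ² = Σ (O − E)² / E
  cyanogenic: (95 − 129.9375)² / 129.9375 = 9.3940
  acyanogenic: (136 − 101.0625)² / 101.0625 = 12.0780
χ² = 9.3940 + 12.0780 = 21.472

21.472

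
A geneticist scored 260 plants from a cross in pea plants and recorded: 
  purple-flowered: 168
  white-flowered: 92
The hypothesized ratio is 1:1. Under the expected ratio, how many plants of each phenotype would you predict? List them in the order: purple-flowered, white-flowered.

130, 130

Under the 1:1 hypothesis (Σ ratio = 2, N = 260):
  purple-flowered: 260 × 1/2 = 130
  white-flowered: 260 × 1/2 = 130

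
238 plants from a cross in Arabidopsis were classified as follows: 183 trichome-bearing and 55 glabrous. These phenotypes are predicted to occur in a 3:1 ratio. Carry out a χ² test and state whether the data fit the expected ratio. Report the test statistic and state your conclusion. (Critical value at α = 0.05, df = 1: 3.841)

Total ratio parts = 4. Expected numbers out of 238:
  trichome-bearing: 238 × 3/4 = 178.5
  glabrous: 238 × 1/4 = 59.5
χ² = Σ (O − E)² / E
  trichome-bearing: (183 − 178.5)² / 178.5 = 0.1134
  glabrous: (55 − 59.5)² / 59.5 = 0.3403
χ² = 0.1134 + 0.3403 = 0.4537 ≈ 0.454
Degrees of freedom = 2 − 1 = 1; critical value at α = 0.05 is 3.841.
Since 0.454 < 3.841, we fail to reject the null hypothesis — the data are consistent with the 3:1 ratio.

0.454; consistent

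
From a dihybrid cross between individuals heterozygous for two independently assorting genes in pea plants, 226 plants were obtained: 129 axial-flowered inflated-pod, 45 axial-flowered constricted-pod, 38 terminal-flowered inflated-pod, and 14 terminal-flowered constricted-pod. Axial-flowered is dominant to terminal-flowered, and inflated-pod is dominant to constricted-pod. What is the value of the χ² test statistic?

A dihybrid F₂ with independent assortment and complete dominance at both loci gives a 9:3:3:1 phenotypic ratio.
Total ratio parts = 16. Expected numbers out of 226:
  axial-flowered inflated-pod: 226 × 9/16 = 127.125
  axial-flowered constricted-pod: 226 × 3/16 = 42.375
  terminal-flowered inflated-pod: 226 × 3/16 = 42.375
  terminal-flowered constricted-pod: 226 × 1/16 = 14.125
χ² = Σ (O − E)² / E
  axial-flowered inflated-pod: (129 − 127.125)² / 127.125 = 0.0277
  axial-flowered constricted-pod: (45 − 42.375)² / 42.375 = 0.1626
  terminal-flowered inflated-pod: (38 − 42.375)² / 42.375 = 0.4517
  terminal-flowered constricted-pod: (14 − 14.125)² / 14.125 = 0.0011
χ² = 0.0277 + 0.1626 + 0.4517 + 0.0011 = 0.6431 ≈ 0.643

0.643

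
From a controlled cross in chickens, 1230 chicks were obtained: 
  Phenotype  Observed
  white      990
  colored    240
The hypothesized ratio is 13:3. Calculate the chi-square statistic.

Under the 13:3 hypothesis (Σ ratio = 16, N = 1230):
  white: 1230 × 13/16 = 999.375
  colored: 1230 × 3/16 = 230.625
χ² = Σ (O − E)² / E
  white: (990 − 999.375)² / 999.375 = 0.0879
  colored: (240 − 230.625)² / 230.625 = 0.3811
χ² = 0.0879 + 0.3811 = 0.469

0.469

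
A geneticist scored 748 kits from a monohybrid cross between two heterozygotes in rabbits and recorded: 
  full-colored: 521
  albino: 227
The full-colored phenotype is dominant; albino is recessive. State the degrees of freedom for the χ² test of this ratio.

1

For a monohybrid cross between heterozygotes with complete dominance, the expected phenotypic ratio is 3:1.
A goodness-of-fit test with 2 phenotype classes has df = 2 − 1 = 1.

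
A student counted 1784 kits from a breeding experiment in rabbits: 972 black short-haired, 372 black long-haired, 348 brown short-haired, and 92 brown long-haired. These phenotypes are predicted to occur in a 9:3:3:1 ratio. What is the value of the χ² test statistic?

9.148

Total ratio parts = 16. Expected numbers out of 1784:
  black short-haired: 1784 × 9/16 = 1003.5
  black long-haired: 1784 × 3/16 = 334.5
  brown short-haired: 1784 × 3/16 = 334.5
  brown long-haired: 1784 × 1/16 = 111.5
χ² = Σ (O − E)² / E
  black short-haired: (972 − 1003.5)² / 1003.5 = 0.9888
  black long-haired: (372 − 334.5)² / 334.5 = 4.2040
  brown short-haired: (348 − 334.5)² / 334.5 = 0.5448
  brown long-haired: (92 − 111.5)² / 111.5 = 3.4103
χ² = 0.9888 + 4.2040 + 0.5448 + 3.4103 = 9.1479 ≈ 9.148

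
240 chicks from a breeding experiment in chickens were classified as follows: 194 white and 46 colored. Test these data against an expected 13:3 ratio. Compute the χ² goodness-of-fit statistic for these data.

0.027

The 13:3 ratio has 16 parts, so with N = 240 the expected counts are:
  white: 240 × 13/16 = 195
  colored: 240 × 3/16 = 45
χ² = Σ (O − E)² / E
  white: (194 − 195)² / 195 = 0.0051
  colored: (46 − 45)² / 45 = 0.0222
χ² = 0.0051 + 0.0222 = 0.0273 ≈ 0.027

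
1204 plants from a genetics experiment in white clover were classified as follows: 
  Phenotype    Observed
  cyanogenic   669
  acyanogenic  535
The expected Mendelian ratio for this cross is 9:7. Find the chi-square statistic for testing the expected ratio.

Under the 9:7 hypothesis (Σ ratio = 16, N = 1204):
  cyanogenic: 1204 × 9/16 = 677.25
  acyanogenic: 1204 × 7/16 = 526.75
χ² = Σ (O − E)² / E
  cyanogenic: (669 − 677.25)² / 677.25 = 0.1005
  acyanogenic: (535 − 526.75)² / 526.75 = 0.1292
χ² = 0.1005 + 0.1292 = 0.2297 ≈ 0.230

0.230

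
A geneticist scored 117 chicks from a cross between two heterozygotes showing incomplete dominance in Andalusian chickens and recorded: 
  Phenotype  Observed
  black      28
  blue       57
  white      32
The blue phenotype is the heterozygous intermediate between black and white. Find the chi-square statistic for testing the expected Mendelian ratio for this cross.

With incomplete dominance, a heterozygote × heterozygote cross gives a 1:2:1 phenotypic ratio.
Expected counts for N = 117 under a 1:2:1 ratio (total parts = 4):
  black: 117 × 1/4 = 29.25
  blue: 117 × 2/4 = 58.5
  white: 117 × 1/4 = 29.25
χ² = Σ (O − E)² / E
  black: (28 − 29.25)² / 29.25 = 0.0534
  blue: (57 − 58.5)² / 58.5 = 0.0385
  white: (32 − 29.25)² / 29.25 = 0.2585
χ² = 0.0534 + 0.0385 + 0.2585 = 0.3504 ≈ 0.350

0.350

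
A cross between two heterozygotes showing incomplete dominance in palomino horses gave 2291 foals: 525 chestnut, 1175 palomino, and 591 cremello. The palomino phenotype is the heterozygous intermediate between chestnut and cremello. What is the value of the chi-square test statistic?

With incomplete dominance, a heterozygote × heterozygote cross gives a 1:2:1 phenotypic ratio.
Under the 1:2:1 hypothesis (Σ ratio = 4, N = 2291):
  chestnut: 2291 × 1/4 = 572.75
  palomino: 2291 × 2/4 = 1145.5
  cremello: 2291 × 1/4 = 572.75
χ² = Σ (O − E)² / E
  chestnut: (525 − 572.75)² / 572.75 = 3.9809
  palomino: (1175 − 1145.5)² / 1145.5 = 0.7597
  cremello: (591 − 572.75)² / 572.75 = 0.5815
χ² = 3.9809 + 0.7597 + 0.5815 = 5.3221 ≈ 5.322

5.322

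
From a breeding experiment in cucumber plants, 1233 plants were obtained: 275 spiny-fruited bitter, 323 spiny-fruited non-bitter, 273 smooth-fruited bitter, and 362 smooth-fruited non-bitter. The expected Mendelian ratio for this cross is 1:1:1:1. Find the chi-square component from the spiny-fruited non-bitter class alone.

0.706

Under the 1:1:1:1 hypothesis (Σ ratio = 4, N = 1233):
  spiny-fruited bitter: 1233 × 1/4 = 308.25
  spiny-fruited non-bitter: 1233 × 1/4 = 308.25
  smooth-fruited bitter: 1233 × 1/4 = 308.25
  smooth-fruited non-bitter: 1233 × 1/4 = 308.25
Contribution of spiny-fruited non-bitter: (323 − 308.25)² / 308.25 = 0.7058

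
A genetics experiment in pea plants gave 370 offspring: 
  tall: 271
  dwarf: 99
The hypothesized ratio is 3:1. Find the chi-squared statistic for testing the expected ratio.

0.609

Expected counts for N = 370 under a 3:1 ratio (total parts = 4):
  tall: 370 × 3/4 = 277.5
  dwarf: 370 × 1/4 = 92.5
χ² = Σ (O − E)² / E
  tall: (271 − 277.5)² / 277.5 = 0.1523
  dwarf: (99 − 92.5)² / 92.5 = 0.4568
χ² = 0.1523 + 0.4568 = 0.6091 ≈ 0.609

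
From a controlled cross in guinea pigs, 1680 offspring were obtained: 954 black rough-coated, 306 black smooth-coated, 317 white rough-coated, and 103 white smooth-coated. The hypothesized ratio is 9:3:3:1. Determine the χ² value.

0.394

The 9:3:3:1 ratio has 16 parts, so with N = 1680 the expected counts are:
  black rough-coated: 1680 × 9/16 = 945
  black smooth-coated: 1680 × 3/16 = 315
  white rough-coated: 1680 × 3/16 = 315
  white smooth-coated: 1680 × 1/16 = 105
χ² = Σ (O − E)² / E
  black rough-coated: (954 − 945)² / 945 = 0.0857
  black smooth-coated: (306 − 315)² / 315 = 0.2571
  white rough-coated: (317 − 315)² / 315 = 0.0127
  white smooth-coated: (103 − 105)² / 105 = 0.0381
χ² = 0.0857 + 0.2571 + 0.0127 + 0.0381 = 0.3936 ≈ 0.394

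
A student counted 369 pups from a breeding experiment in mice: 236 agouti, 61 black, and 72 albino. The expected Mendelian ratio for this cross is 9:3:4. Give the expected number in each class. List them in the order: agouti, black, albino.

207.5625, 69.1875, 92.25

Expected counts for N = 369 under a 9:3:4 ratio (total parts = 16):
  agouti: 369 × 9/16 = 207.5625
  black: 369 × 3/16 = 69.1875
  albino: 369 × 4/16 = 92.25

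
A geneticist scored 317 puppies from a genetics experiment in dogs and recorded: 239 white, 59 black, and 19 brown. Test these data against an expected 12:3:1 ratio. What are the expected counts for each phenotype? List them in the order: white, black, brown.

237.75, 59.4375, 19.8125

Expected counts for N = 317 under a 12:3:1 ratio (total parts = 16):
  white: 317 × 12/16 = 237.75
  black: 317 × 3/16 = 59.4375
  brown: 317 × 1/16 = 19.8125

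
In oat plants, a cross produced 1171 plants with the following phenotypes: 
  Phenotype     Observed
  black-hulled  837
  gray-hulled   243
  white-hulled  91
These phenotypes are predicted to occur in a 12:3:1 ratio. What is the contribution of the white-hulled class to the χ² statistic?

Total ratio parts = 16. Expected numbers out of 1171:
  black-hulled: 1171 × 12/16 = 878.25
  gray-hulled: 1171 × 3/16 = 219.5625
  white-hulled: 1171 × 1/16 = 73.1875
Contribution of white-hulled: (91 − 73.1875)² / 73.1875 = 4.3352

4.335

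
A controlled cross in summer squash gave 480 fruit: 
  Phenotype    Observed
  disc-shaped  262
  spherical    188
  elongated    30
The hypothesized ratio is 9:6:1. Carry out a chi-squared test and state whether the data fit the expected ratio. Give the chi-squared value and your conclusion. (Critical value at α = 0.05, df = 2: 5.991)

0.593; consistent

The 9:6:1 ratio has 16 parts, so with N = 480 the expected counts are:
  disc-shaped: 480 × 9/16 = 270
  spherical: 480 × 6/16 = 180
  elongated: 480 × 1/16 = 30
χ² = Σ (O − E)² / E
  disc-shaped: (262 − 270)² / 270 = 0.2370
  spherical: (188 − 180)² / 180 = 0.3556
  elongated: (30 − 30)² / 30 = 0.0000
χ² = 0.2370 + 0.3556 + 0.0000 = 0.5926 ≈ 0.593
Degrees of freedom = 3 − 1 = 2; critical value at α = 0.05 is 5.991.
Since 0.593 < 5.991, we fail to reject the null hypothesis — the data are consistent with the 9:6:1 ratio.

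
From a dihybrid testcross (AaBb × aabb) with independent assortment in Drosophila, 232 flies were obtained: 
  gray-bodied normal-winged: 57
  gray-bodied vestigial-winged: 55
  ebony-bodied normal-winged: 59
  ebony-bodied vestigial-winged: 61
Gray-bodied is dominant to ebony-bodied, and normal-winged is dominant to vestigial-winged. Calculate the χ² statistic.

A dihybrid testcross with independent assortment gives a 1:1:1:1 ratio.
Expected counts for N = 232 under a 1:1:1:1 ratio (total parts = 4):
  gray-bodied normal-winged: 232 × 1/4 = 58
  gray-bodied vestigial-winged: 232 × 1/4 = 58
  ebony-bodied normal-winged: 232 × 1/4 = 58
  ebony-bodied vestigial-winged: 232 × 1/4 = 58
χ² = Σ (O − E)² / E
  gray-bodied normal-winged: (57 − 58)² / 58 = 0.0172
  gray-bodied vestigial-winged: (55 − 58)² / 58 = 0.1552
  ebony-bodied normal-winged: (59 − 58)² / 58 = 0.0172
  ebony-bodied vestigial-winged: (61 − 58)² / 58 = 0.1552
χ² = 0.0172 + 0.1552 + 0.0172 + 0.1552 = 0.3448 ≈ 0.345

0.345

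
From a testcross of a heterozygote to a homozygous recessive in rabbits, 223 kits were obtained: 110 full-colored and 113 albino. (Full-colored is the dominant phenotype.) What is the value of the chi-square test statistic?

0.040

A testcross of a heterozygote (Aa × aa) gives a 1:1 phenotypic ratio.
Total ratio parts = 2. Expected numbers out of 223:
  full-colored: 223 × 1/2 = 111.5
  albino: 223 × 1/2 = 111.5
χ² = Σ (O − E)² / E
  full-colored: (110 − 111.5)² / 111.5 = 0.0202
  albino: (113 − 111.5)² / 111.5 = 0.0202
χ² = 0.0202 + 0.0202 = 0.0404 ≈ 0.040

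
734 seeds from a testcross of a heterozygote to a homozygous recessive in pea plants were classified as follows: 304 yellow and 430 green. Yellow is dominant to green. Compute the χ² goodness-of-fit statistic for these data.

21.629

A testcross of a heterozygote (Aa × aa) gives a 1:1 phenotypic ratio.
Expected counts for N = 734 under a 1:1 ratio (total parts = 2):
  yellow: 734 × 1/2 = 367
  green: 734 × 1/2 = 367
χ² = Σ (O − E)² / E
  yellow: (304 − 367)² / 367 = 10.8147
  green: (430 − 367)² / 367 = 10.8147
χ² = 10.8147 + 10.8147 = 21.6294 ≈ 21.629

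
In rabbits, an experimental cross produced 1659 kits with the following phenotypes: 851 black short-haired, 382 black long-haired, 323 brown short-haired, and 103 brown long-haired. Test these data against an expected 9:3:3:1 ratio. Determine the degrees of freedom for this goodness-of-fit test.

3

A goodness-of-fit test with 4 phenotype classes has df = 4 − 1 = 3.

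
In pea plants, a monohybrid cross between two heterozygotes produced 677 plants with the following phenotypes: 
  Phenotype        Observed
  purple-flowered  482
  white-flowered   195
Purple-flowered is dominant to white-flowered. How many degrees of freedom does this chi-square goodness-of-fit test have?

1

For a monohybrid cross between heterozygotes with complete dominance, the expected phenotypic ratio is 3:1.
A goodness-of-fit test with 2 phenotype classes has df = 2 − 1 = 1.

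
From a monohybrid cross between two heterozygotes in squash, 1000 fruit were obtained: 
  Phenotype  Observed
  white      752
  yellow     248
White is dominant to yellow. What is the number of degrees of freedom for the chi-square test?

For a monohybrid cross between heterozygotes with complete dominance, the expected phenotypic ratio is 3:1.
A goodness-of-fit test with 2 phenotype classes has df = 2 − 1 = 1.

1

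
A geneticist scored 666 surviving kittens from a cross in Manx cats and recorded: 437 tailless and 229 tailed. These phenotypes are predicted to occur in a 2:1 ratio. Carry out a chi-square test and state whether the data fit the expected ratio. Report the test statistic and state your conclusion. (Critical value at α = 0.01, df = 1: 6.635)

0.331; consistent

The 2:1 ratio has 3 parts, so with N = 666 the expected counts are:
  tailless: 666 × 2/3 = 444
  tailed: 666 × 1/3 = 222
χ² = Σ (O − E)² / E
  tailless: (437 − 444)² / 444 = 0.1104
  tailed: (229 − 222)² / 222 = 0.2207
χ² = 0.1104 + 0.2207 = 0.3311 ≈ 0.331
Degrees of freedom = 2 − 1 = 1; critical value at α = 0.01 is 6.635.
Since 0.331 < 6.635, we fail to reject the null hypothesis — the data are consistent with the 2:1 ratio.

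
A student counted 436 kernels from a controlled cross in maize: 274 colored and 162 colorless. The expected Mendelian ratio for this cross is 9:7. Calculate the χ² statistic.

Total ratio parts = 16. Expected numbers out of 436:
  colored: 436 × 9/16 = 245.25
  colorless: 436 × 7/16 = 190.75
χ² = Σ (O − E)² / E
  colored: (274 − 245.25)² / 245.25 = 3.3703
  colorless: (162 − 190.75)² / 190.75 = 4.3332
χ² = 3.3703 + 4.3332 = 7.7035 ≈ 7.704

7.704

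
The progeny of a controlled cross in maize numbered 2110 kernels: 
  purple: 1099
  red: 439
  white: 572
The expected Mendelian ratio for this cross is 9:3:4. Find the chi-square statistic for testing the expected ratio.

Total ratio parts = 16. Expected numbers out of 2110:
  purple: 2110 × 9/16 = 1186.875
  red: 2110 × 3/16 = 395.625
  white: 2110 × 4/16 = 527.5
χ² = Σ (O − E)² / E
  purple: (1099 − 1186.875)² / 1186.875 = 6.5062
  red: (439 − 395.625)² / 395.625 = 4.7555
  white: (572 − 527.5)² / 527.5 = 3.7540
χ² = 6.5062 + 4.7555 + 3.7540 = 15.0157 ≈ 15.016

15.016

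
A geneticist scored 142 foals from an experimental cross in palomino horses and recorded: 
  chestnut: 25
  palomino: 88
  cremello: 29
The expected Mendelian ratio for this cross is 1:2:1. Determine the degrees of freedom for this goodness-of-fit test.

A goodness-of-fit test with 3 phenotype classes has df = 3 − 1 = 2.

2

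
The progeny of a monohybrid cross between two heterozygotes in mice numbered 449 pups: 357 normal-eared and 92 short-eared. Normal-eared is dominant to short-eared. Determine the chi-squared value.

4.871

For a monohybrid cross between heterozygotes with complete dominance, the expected phenotypic ratio is 3:1.
Under the 3:1 hypothesis (Σ ratio = 4, N = 449):
  normal-eared: 449 × 3/4 = 336.75
  short-eared: 449 × 1/4 = 112.25
χ² = Σ (O − E)² / E
  normal-eared: (357 − 336.75)² / 336.75 = 1.2177
  short-eared: (92 − 112.25)² / 112.25 = 3.6531
χ² = 1.2177 + 3.6531 = 4.8708 ≈ 4.871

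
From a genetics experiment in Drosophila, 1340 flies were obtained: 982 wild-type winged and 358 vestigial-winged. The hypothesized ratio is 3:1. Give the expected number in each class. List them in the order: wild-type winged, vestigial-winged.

1005, 335

Under the 3:1 hypothesis (Σ ratio = 4, N = 1340):
  wild-type winged: 1340 × 3/4 = 1005
  vestigial-winged: 1340 × 1/4 = 335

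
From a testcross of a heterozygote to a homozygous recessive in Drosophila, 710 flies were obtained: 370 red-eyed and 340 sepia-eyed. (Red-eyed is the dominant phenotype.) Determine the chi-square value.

A testcross of a heterozygote (Aa × aa) gives a 1:1 phenotypic ratio.
Total ratio parts = 2. Expected numbers out of 710:
  red-eyed: 710 × 1/2 = 355
  sepia-eyed: 710 × 1/2 = 355
χ² = Σ (O − E)² / E
  red-eyed: (370 − 355)² / 355 = 0.6338
  sepia-eyed: (340 − 355)² / 355 = 0.6338
χ² = 0.6338 + 0.6338 = 1.2676 ≈ 1.268

1.268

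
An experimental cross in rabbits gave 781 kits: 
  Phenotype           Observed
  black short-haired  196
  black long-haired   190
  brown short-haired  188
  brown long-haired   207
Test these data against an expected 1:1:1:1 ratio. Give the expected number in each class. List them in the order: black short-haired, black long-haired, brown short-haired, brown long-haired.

195.25, 195.25, 195.25, 195.25

Under the 1:1:1:1 hypothesis (Σ ratio = 4, N = 781):
  black short-haired: 781 × 1/4 = 195.25
  black long-haired: 781 × 1/4 = 195.25
  brown short-haired: 781 × 1/4 = 195.25
  brown long-haired: 781 × 1/4 = 195.25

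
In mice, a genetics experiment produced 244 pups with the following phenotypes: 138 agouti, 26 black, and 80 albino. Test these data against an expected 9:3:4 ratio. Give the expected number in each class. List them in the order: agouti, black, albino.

Total ratio parts = 16. Expected numbers out of 244:
  agouti: 244 × 9/16 = 137.25
  black: 244 × 3/16 = 45.75
  albino: 244 × 4/16 = 61

137.25, 45.75, 61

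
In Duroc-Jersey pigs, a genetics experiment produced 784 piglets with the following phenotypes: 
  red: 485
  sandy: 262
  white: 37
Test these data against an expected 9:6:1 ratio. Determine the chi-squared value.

10.812

Expected counts for N = 784 under a 9:6:1 ratio (total parts = 16):
  red: 784 × 9/16 = 441
  sandy: 784 × 6/16 = 294
  white: 784 × 1/16 = 49
χ² = Σ (O − E)² / E
  red: (485 − 441)² / 441 = 4.3900
  sandy: (262 − 294)² / 294 = 3.4830
  white: (37 − 49)² / 49 = 2.9388
χ² = 4.3900 + 3.4830 + 2.9388 = 10.8118 ≈ 10.812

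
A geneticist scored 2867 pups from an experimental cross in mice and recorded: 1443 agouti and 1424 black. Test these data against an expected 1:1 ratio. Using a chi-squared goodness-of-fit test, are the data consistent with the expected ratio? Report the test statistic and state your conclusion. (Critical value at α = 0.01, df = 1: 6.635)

0.126; consistent

Total ratio parts = 2. Expected numbers out of 2867:
  agouti: 2867 × 1/2 = 1433.5
  black: 2867 × 1/2 = 1433.5
χ² = Σ (O − E)² / E
  agouti: (1443 − 1433.5)² / 1433.5 = 0.0630
  black: (1424 − 1433.5)² / 1433.5 = 0.0630
χ² = 0.0630 + 0.0630 = 0.126
Degrees of freedom = 2 − 1 = 1; critical value at α = 0.01 is 6.635.
Since 0.126 < 6.635, we fail to reject the null hypothesis — the data are consistent with the 1:1 ratio.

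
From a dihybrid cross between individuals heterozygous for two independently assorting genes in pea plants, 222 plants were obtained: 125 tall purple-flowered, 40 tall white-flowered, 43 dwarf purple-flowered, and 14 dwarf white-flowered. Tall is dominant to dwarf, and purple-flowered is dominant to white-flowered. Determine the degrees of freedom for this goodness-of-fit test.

A dihybrid F₂ with independent assortment and complete dominance at both loci gives a 9:3:3:1 phenotypic ratio.
A goodness-of-fit test with 4 phenotype classes has df = 4 − 1 = 3.

3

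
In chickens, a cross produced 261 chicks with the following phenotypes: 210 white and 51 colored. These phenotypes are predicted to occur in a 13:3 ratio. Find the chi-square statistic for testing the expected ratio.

0.107

Under the 13:3 hypothesis (Σ ratio = 16, N = 261):
  white: 261 × 13/16 = 212.0625
  colored: 261 × 3/16 = 48.9375
χ² = Σ (O − E)² / E
  white: (210 − 212.0625)² / 212.0625 = 0.0201
  colored: (51 − 48.9375)² / 48.9375 = 0.0869
χ² = 0.0201 + 0.0869 = 0.107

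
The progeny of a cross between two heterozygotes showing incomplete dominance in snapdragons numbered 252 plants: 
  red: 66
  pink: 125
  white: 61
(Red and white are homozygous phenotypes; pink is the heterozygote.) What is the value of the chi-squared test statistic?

0.214

With incomplete dominance, a heterozygote × heterozygote cross gives a 1:2:1 phenotypic ratio.
Expected counts for N = 252 under a 1:2:1 ratio (total parts = 4):
  red: 252 × 1/4 = 63
  pink: 252 × 2/4 = 126
  white: 252 × 1/4 = 63
χ² = Σ (O − E)² / E
  red: (66 − 63)² / 63 = 0.1429
  pink: (125 − 126)² / 126 = 0.0079
  white: (61 − 63)² / 63 = 0.0635
χ² = 0.1429 + 0.0079 + 0.0635 = 0.2143 ≈ 0.214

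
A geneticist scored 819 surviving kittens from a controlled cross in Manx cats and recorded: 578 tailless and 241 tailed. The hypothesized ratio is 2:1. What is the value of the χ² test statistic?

5.626

The 2:1 ratio has 3 parts, so with N = 819 the expected counts are:
  tailless: 819 × 2/3 = 546
  tailed: 819 × 1/3 = 273
χ² = Σ (O − E)² / E
  tailless: (578 − 546)² / 546 = 1.8755
  tailed: (241 − 273)² / 273 = 3.7509
χ² = 1.8755 + 3.7509 = 5.6264 ≈ 5.626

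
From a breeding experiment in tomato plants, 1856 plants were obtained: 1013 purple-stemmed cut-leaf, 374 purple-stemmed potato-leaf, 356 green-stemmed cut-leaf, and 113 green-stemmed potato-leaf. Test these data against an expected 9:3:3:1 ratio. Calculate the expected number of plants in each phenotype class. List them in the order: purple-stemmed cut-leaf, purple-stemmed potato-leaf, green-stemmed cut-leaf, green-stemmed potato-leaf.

1044, 348, 348, 116

Expected counts for N = 1856 under a 9:3:3:1 ratio (total parts = 16):
  purple-stemmed cut-leaf: 1856 × 9/16 = 1044
  purple-stemmed potato-leaf: 1856 × 3/16 = 348
  green-stemmed cut-leaf: 1856 × 3/16 = 348
  green-stemmed potato-leaf: 1856 × 1/16 = 116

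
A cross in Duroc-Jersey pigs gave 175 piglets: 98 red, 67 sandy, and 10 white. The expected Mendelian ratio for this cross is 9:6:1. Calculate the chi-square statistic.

Expected counts for N = 175 under a 9:6:1 ratio (total parts = 16):
  red: 175 × 9/16 = 98.4375
  sandy: 175 × 6/16 = 65.625
  white: 175 × 1/16 = 10.9375
χ² = Σ (O − E)² / E
  red: (98 − 98.4375)² / 98.4375 = 0.0019
  sandy: (67 − 65.625)² / 65.625 = 0.0288
  white: (10 − 10.9375)² / 10.9375 = 0.0804
χ² = 0.0019 + 0.0288 + 0.0804 = 0.1111 ≈ 0.111

0.111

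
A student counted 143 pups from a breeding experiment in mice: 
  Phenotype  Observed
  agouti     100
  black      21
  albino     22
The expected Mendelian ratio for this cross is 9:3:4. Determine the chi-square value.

11.306

Total ratio parts = 16. Expected numbers out of 143:
  agouti: 143 × 9/16 = 80.4375
  black: 143 × 3/16 = 26.8125
  albino: 143 × 4/16 = 35.75
χ² = Σ (O − E)² / E
  agouti: (100 − 80.4375)² / 80.4375 = 4.7576
  black: (21 − 26.8125)² / 26.8125 = 1.2601
  albino: (22 − 35.75)² / 35.75 = 5.2885
χ² = 4.7576 + 1.2601 + 5.2885 = 11.3062 ≈ 11.306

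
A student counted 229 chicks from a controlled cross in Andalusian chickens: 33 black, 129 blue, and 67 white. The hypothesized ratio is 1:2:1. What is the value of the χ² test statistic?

13.769

Under the 1:2:1 hypothesis (Σ ratio = 4, N = 229):
  black: 229 × 1/4 = 57.25
  blue: 229 × 2/4 = 114.5
  white: 229 × 1/4 = 57.25
χ² = Σ (O − E)² / E
  black: (33 − 57.25)² / 57.25 = 10.2718
  blue: (129 − 114.5)² / 114.5 = 1.8362
  white: (67 − 57.25)² / 57.25 = 1.6605
χ² = 10.2718 + 1.8362 + 1.6605 = 13.7685 ≈ 13.769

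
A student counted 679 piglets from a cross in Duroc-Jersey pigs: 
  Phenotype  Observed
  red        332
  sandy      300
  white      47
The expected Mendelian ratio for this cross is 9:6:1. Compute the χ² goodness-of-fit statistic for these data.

Under the 9:6:1 hypothesis (Σ ratio = 16, N = 679):
  red: 679 × 9/16 = 381.9375
  sandy: 679 × 6/16 = 254.625
  white: 679 × 1/16 = 42.4375
χ² = Σ (O − E)² / E
  red: (332 − 381.9375)² / 381.9375 = 6.5292
  sandy: (300 − 254.625)² / 254.625 = 8.0860
  white: (47 − 42.4375)² / 42.4375 = 0.4905
χ² = 6.5292 + 8.0860 + 0.4905 = 15.1057 ≈ 15.106

15.106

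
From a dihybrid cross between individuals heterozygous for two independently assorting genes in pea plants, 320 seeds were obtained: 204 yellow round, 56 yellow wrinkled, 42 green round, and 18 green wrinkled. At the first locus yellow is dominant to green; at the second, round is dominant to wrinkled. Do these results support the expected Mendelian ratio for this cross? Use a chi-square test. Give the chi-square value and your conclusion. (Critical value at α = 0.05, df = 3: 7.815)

9.067; not consistent

A dihybrid F₂ with independent assortment and complete dominance at both loci gives a 9:3:3:1 phenotypic ratio.
Under the 9:3:3:1 hypothesis (Σ ratio = 16, N = 320):
  yellow round: 320 × 9/16 = 180
  yellow wrinkled: 320 × 3/16 = 60
  green round: 320 × 3/16 = 60
  green wrinkled: 320 × 1/16 = 20
χ² = Σ (O − E)² / E
  yellow round: (204 − 180)² / 180 = 3.2000
  yellow wrinkled: (56 − 60)² / 60 = 0.2667
  green round: (42 − 60)² / 60 = 5.4000
  green wrinkled: (18 − 20)² / 20 = 0.2000
χ² = 3.2000 + 0.2667 + 5.4000 + 0.2000 = 9.0667 ≈ 9.067
Degrees of freedom = 4 − 1 = 3; critical value at α = 0.05 is 7.815.
Since 9.067 > 7.815, we reject the null hypothesis — the data do not fit the 9:3:3:1 ratio.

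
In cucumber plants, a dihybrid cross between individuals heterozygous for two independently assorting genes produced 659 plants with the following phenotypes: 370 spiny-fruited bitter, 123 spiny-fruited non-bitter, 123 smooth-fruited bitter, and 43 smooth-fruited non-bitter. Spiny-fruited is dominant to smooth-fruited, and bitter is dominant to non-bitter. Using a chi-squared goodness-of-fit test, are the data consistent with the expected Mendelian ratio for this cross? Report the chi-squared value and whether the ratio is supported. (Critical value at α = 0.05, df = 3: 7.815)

A dihybrid F₂ with independent assortment and complete dominance at both loci gives a 9:3:3:1 phenotypic ratio.
Total ratio parts = 16. Expected numbers out of 659:
  spiny-fruited bitter: 659 × 9/16 = 370.6875
  spiny-fruited non-bitter: 659 × 3/16 = 123.5625
  smooth-fruited bitter: 659 × 3/16 = 123.5625
  smooth-fruited non-bitter: 659 × 1/16 = 41.1875
χ² = Σ (O − E)² / E
  spiny-fruited bitter: (370 − 370.6875)² / 370.6875 = 0.0013
  spiny-fruited non-bitter: (123 − 123.5625)² / 123.5625 = 0.0026
  smooth-fruited bitter: (123 − 123.5625)² / 123.5625 = 0.0026
  smooth-fruited non-bitter: (43 − 41.1875)² / 41.1875 = 0.0798
χ² = 0.0013 + 0.0026 + 0.0026 + 0.0798 = 0.0863 ≈ 0.086
Degrees of freedom = 4 − 1 = 3; critical value at α = 0.05 is 7.815.
Since 0.086 < 7.815, we fail to reject the null hypothesis — the data are consistent with the 9:3:3:1 ratio.

0.086; consistent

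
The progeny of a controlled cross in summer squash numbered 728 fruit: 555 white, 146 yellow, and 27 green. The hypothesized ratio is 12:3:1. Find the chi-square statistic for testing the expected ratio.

8.332

Total ratio parts = 16. Expected numbers out of 728:
  white: 728 × 12/16 = 546
  yellow: 728 × 3/16 = 136.5
  green: 728 × 1/16 = 45.5
χ² = Σ (O − E)² / E
  white: (555 − 546)² / 546 = 0.1484
  yellow: (146 − 136.5)² / 136.5 = 0.6612
  green: (27 − 45.5)² / 45.5 = 7.5220
χ² = 0.1484 + 0.6612 + 7.5220 = 8.3316 ≈ 8.332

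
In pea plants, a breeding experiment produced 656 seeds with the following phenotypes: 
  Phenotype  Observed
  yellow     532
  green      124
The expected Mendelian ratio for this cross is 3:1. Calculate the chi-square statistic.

The 3:1 ratio has 4 parts, so with N = 656 the expected counts are:
  yellow: 656 × 3/4 = 492
  green: 656 × 1/4 = 164
χ² = Σ (O − E)² / E
  yellow: (532 − 492)² / 492 = 3.2520
  green: (124 − 164)² / 164 = 9.7561
χ² = 3.2520 + 9.7561 = 13.0081 ≈ 13.008

13.008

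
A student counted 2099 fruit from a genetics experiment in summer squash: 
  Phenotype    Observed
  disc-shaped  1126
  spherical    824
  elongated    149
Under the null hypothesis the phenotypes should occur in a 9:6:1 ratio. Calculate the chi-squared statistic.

6.679

The 9:6:1 ratio has 16 parts, so with N = 2099 the expected counts are:
  disc-shaped: 2099 × 9/16 = 1180.6875
  spherical: 2099 × 6/16 = 787.125
  elongated: 2099 × 1/16 = 131.1875
χ² = Σ (O − E)² / E
  disc-shaped: (1126 − 1180.6875)² / 1180.6875 = 2.5330
  spherical: (824 − 787.125)² / 787.125 = 1.7275
  elongated: (149 − 131.1875)² / 131.1875 = 2.4186
χ² = 2.5330 + 1.7275 + 2.4186 = 6.6791 ≈ 6.679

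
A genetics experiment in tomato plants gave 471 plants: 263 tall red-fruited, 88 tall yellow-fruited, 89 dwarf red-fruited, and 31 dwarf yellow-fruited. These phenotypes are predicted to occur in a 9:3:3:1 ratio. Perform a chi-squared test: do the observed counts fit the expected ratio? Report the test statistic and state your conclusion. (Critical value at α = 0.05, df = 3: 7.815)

0.104; consistent

Under the 9:3:3:1 hypothesis (Σ ratio = 16, N = 471):
  tall red-fruited: 471 × 9/16 = 264.9375
  tall yellow-fruited: 471 × 3/16 = 88.3125
  dwarf red-fruited: 471 × 3/16 = 88.3125
  dwarf yellow-fruited: 471 × 1/16 = 29.4375
χ² = Σ (O − E)² / E
  tall red-fruited: (263 − 264.9375)² / 264.9375 = 0.0142
  tall yellow-fruited: (88 − 88.3125)² / 88.3125 = 0.0011
  dwarf red-fruited: (89 − 88.3125)² / 88.3125 = 0.0054
  dwarf yellow-fruited: (31 − 29.4375)² / 29.4375 = 0.0829
χ² = 0.0142 + 0.0011 + 0.0054 + 0.0829 = 0.1036 ≈ 0.104
Degrees of freedom = 4 − 1 = 3; critical value at α = 0.05 is 7.815.
Since 0.104 < 7.815, we fail to reject the null hypothesis — the data are consistent with the 9:3:3:1 ratio.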